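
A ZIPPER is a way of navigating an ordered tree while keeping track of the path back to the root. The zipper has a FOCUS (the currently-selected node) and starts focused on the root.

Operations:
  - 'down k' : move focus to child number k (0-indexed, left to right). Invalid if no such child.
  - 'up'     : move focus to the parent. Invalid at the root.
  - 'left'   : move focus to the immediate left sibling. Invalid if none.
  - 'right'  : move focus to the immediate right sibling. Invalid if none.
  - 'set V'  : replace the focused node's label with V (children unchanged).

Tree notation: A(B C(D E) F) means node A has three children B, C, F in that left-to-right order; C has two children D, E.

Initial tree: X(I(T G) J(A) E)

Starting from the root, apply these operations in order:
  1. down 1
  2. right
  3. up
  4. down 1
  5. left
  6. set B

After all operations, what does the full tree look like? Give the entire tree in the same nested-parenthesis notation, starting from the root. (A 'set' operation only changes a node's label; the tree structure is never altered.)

Step 1 (down 1): focus=J path=1 depth=1 children=['A'] left=['I'] right=['E'] parent=X
Step 2 (right): focus=E path=2 depth=1 children=[] left=['I', 'J'] right=[] parent=X
Step 3 (up): focus=X path=root depth=0 children=['I', 'J', 'E'] (at root)
Step 4 (down 1): focus=J path=1 depth=1 children=['A'] left=['I'] right=['E'] parent=X
Step 5 (left): focus=I path=0 depth=1 children=['T', 'G'] left=[] right=['J', 'E'] parent=X
Step 6 (set B): focus=B path=0 depth=1 children=['T', 'G'] left=[] right=['J', 'E'] parent=X

Answer: X(B(T G) J(A) E)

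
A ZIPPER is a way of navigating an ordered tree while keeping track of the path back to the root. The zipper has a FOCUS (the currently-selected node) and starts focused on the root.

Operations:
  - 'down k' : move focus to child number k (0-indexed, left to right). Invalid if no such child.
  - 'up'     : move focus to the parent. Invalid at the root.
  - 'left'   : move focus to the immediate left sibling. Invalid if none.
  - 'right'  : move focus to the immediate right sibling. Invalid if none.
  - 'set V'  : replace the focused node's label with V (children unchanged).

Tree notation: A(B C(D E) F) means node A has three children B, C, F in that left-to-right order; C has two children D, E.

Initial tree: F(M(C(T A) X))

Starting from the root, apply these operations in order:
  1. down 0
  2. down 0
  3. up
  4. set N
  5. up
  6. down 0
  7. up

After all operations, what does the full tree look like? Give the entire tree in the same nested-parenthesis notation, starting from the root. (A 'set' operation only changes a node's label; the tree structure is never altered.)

Step 1 (down 0): focus=M path=0 depth=1 children=['C', 'X'] left=[] right=[] parent=F
Step 2 (down 0): focus=C path=0/0 depth=2 children=['T', 'A'] left=[] right=['X'] parent=M
Step 3 (up): focus=M path=0 depth=1 children=['C', 'X'] left=[] right=[] parent=F
Step 4 (set N): focus=N path=0 depth=1 children=['C', 'X'] left=[] right=[] parent=F
Step 5 (up): focus=F path=root depth=0 children=['N'] (at root)
Step 6 (down 0): focus=N path=0 depth=1 children=['C', 'X'] left=[] right=[] parent=F
Step 7 (up): focus=F path=root depth=0 children=['N'] (at root)

Answer: F(N(C(T A) X))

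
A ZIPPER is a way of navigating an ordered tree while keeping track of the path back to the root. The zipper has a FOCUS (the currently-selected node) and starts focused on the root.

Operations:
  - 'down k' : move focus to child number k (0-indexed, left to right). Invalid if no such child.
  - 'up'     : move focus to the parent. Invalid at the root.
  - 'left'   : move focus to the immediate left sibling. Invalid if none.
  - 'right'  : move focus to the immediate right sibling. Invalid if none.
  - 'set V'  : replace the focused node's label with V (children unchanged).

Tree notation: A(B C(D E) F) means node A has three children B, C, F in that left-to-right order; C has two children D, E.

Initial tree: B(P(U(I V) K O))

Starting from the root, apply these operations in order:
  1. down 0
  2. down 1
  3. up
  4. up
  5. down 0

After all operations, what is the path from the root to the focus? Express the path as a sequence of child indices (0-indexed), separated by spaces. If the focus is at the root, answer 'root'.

Step 1 (down 0): focus=P path=0 depth=1 children=['U', 'K', 'O'] left=[] right=[] parent=B
Step 2 (down 1): focus=K path=0/1 depth=2 children=[] left=['U'] right=['O'] parent=P
Step 3 (up): focus=P path=0 depth=1 children=['U', 'K', 'O'] left=[] right=[] parent=B
Step 4 (up): focus=B path=root depth=0 children=['P'] (at root)
Step 5 (down 0): focus=P path=0 depth=1 children=['U', 'K', 'O'] left=[] right=[] parent=B

Answer: 0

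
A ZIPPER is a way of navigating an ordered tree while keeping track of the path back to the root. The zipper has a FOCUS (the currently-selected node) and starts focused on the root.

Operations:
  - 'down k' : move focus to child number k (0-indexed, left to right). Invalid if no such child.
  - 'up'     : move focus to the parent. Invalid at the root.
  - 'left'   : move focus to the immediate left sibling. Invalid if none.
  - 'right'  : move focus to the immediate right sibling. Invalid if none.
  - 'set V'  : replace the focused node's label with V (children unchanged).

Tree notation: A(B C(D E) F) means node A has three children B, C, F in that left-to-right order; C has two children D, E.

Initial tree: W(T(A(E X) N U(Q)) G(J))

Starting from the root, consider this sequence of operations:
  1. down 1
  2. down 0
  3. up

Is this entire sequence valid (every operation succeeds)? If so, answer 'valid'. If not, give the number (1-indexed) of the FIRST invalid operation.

Answer: valid

Derivation:
Step 1 (down 1): focus=G path=1 depth=1 children=['J'] left=['T'] right=[] parent=W
Step 2 (down 0): focus=J path=1/0 depth=2 children=[] left=[] right=[] parent=G
Step 3 (up): focus=G path=1 depth=1 children=['J'] left=['T'] right=[] parent=W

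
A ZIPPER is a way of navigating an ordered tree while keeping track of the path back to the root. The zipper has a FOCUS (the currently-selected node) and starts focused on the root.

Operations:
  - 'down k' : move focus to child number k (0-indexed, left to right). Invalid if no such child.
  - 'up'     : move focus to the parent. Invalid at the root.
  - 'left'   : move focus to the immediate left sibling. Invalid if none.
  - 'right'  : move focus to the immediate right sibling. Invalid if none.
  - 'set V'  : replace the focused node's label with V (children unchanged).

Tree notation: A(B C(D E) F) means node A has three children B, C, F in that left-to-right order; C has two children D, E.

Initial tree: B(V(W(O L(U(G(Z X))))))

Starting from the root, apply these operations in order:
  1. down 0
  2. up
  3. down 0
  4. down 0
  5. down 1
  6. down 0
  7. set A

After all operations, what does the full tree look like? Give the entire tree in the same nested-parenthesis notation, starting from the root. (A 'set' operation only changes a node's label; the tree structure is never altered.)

Answer: B(V(W(O L(A(G(Z X))))))

Derivation:
Step 1 (down 0): focus=V path=0 depth=1 children=['W'] left=[] right=[] parent=B
Step 2 (up): focus=B path=root depth=0 children=['V'] (at root)
Step 3 (down 0): focus=V path=0 depth=1 children=['W'] left=[] right=[] parent=B
Step 4 (down 0): focus=W path=0/0 depth=2 children=['O', 'L'] left=[] right=[] parent=V
Step 5 (down 1): focus=L path=0/0/1 depth=3 children=['U'] left=['O'] right=[] parent=W
Step 6 (down 0): focus=U path=0/0/1/0 depth=4 children=['G'] left=[] right=[] parent=L
Step 7 (set A): focus=A path=0/0/1/0 depth=4 children=['G'] left=[] right=[] parent=L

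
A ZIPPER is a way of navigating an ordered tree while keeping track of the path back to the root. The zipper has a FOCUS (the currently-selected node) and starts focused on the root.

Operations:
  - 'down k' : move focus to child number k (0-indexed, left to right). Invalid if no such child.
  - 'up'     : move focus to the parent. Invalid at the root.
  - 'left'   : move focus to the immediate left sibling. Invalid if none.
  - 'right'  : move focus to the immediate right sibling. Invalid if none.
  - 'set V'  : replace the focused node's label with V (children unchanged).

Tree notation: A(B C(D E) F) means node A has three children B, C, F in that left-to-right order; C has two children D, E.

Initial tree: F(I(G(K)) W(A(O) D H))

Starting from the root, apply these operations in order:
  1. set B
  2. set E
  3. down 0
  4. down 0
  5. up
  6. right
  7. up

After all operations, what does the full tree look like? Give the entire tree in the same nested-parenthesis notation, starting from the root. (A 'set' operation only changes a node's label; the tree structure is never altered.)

Answer: E(I(G(K)) W(A(O) D H))

Derivation:
Step 1 (set B): focus=B path=root depth=0 children=['I', 'W'] (at root)
Step 2 (set E): focus=E path=root depth=0 children=['I', 'W'] (at root)
Step 3 (down 0): focus=I path=0 depth=1 children=['G'] left=[] right=['W'] parent=E
Step 4 (down 0): focus=G path=0/0 depth=2 children=['K'] left=[] right=[] parent=I
Step 5 (up): focus=I path=0 depth=1 children=['G'] left=[] right=['W'] parent=E
Step 6 (right): focus=W path=1 depth=1 children=['A', 'D', 'H'] left=['I'] right=[] parent=E
Step 7 (up): focus=E path=root depth=0 children=['I', 'W'] (at root)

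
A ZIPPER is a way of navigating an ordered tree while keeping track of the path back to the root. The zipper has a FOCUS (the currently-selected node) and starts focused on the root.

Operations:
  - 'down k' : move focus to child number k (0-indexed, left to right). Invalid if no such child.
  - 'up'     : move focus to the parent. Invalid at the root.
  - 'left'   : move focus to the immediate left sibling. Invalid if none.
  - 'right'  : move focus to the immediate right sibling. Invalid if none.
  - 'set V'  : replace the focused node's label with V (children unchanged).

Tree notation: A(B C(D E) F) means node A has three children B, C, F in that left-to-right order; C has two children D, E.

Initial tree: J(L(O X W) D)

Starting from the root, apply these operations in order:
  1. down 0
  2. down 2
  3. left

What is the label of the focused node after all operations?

Answer: X

Derivation:
Step 1 (down 0): focus=L path=0 depth=1 children=['O', 'X', 'W'] left=[] right=['D'] parent=J
Step 2 (down 2): focus=W path=0/2 depth=2 children=[] left=['O', 'X'] right=[] parent=L
Step 3 (left): focus=X path=0/1 depth=2 children=[] left=['O'] right=['W'] parent=L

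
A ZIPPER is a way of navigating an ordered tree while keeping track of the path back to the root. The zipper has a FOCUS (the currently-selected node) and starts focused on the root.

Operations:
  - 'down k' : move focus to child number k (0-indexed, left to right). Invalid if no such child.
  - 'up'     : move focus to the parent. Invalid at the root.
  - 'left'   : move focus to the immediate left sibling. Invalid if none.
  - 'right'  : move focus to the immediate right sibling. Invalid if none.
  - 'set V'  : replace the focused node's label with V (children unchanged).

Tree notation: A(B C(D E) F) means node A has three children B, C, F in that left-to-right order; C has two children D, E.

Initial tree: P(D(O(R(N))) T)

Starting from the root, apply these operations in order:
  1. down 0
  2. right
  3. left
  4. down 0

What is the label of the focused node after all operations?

Step 1 (down 0): focus=D path=0 depth=1 children=['O'] left=[] right=['T'] parent=P
Step 2 (right): focus=T path=1 depth=1 children=[] left=['D'] right=[] parent=P
Step 3 (left): focus=D path=0 depth=1 children=['O'] left=[] right=['T'] parent=P
Step 4 (down 0): focus=O path=0/0 depth=2 children=['R'] left=[] right=[] parent=D

Answer: O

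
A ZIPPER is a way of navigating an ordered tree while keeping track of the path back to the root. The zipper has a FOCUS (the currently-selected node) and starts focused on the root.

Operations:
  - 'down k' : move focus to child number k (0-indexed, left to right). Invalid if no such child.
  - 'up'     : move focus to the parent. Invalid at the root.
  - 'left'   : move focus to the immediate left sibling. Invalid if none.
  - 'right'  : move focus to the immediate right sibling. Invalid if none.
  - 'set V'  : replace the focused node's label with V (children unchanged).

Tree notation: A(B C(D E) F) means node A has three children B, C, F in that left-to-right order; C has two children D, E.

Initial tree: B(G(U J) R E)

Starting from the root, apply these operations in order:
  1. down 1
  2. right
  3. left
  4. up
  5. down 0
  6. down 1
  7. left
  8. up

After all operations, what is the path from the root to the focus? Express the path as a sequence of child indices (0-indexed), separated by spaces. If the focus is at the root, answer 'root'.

Step 1 (down 1): focus=R path=1 depth=1 children=[] left=['G'] right=['E'] parent=B
Step 2 (right): focus=E path=2 depth=1 children=[] left=['G', 'R'] right=[] parent=B
Step 3 (left): focus=R path=1 depth=1 children=[] left=['G'] right=['E'] parent=B
Step 4 (up): focus=B path=root depth=0 children=['G', 'R', 'E'] (at root)
Step 5 (down 0): focus=G path=0 depth=1 children=['U', 'J'] left=[] right=['R', 'E'] parent=B
Step 6 (down 1): focus=J path=0/1 depth=2 children=[] left=['U'] right=[] parent=G
Step 7 (left): focus=U path=0/0 depth=2 children=[] left=[] right=['J'] parent=G
Step 8 (up): focus=G path=0 depth=1 children=['U', 'J'] left=[] right=['R', 'E'] parent=B

Answer: 0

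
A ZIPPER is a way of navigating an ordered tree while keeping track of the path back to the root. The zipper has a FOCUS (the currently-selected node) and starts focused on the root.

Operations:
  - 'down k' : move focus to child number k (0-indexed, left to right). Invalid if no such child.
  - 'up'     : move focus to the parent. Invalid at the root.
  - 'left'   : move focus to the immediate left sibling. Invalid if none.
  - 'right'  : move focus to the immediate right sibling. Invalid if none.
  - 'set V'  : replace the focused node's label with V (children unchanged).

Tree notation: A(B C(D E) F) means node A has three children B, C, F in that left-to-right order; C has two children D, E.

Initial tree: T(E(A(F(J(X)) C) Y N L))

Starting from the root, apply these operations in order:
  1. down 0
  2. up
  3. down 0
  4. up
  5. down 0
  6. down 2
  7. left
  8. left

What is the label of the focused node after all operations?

Step 1 (down 0): focus=E path=0 depth=1 children=['A', 'Y', 'N', 'L'] left=[] right=[] parent=T
Step 2 (up): focus=T path=root depth=0 children=['E'] (at root)
Step 3 (down 0): focus=E path=0 depth=1 children=['A', 'Y', 'N', 'L'] left=[] right=[] parent=T
Step 4 (up): focus=T path=root depth=0 children=['E'] (at root)
Step 5 (down 0): focus=E path=0 depth=1 children=['A', 'Y', 'N', 'L'] left=[] right=[] parent=T
Step 6 (down 2): focus=N path=0/2 depth=2 children=[] left=['A', 'Y'] right=['L'] parent=E
Step 7 (left): focus=Y path=0/1 depth=2 children=[] left=['A'] right=['N', 'L'] parent=E
Step 8 (left): focus=A path=0/0 depth=2 children=['F', 'C'] left=[] right=['Y', 'N', 'L'] parent=E

Answer: A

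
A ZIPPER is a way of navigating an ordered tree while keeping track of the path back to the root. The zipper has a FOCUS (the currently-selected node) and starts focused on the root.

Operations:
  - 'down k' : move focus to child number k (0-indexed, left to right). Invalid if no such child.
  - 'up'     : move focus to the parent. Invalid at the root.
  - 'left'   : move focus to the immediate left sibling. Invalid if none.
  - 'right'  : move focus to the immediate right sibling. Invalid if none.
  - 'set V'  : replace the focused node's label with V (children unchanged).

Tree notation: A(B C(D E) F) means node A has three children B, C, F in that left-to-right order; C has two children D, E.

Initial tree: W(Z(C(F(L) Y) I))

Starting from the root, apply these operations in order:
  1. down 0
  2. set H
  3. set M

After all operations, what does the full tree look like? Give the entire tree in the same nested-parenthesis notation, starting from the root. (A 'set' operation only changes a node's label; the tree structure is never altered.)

Step 1 (down 0): focus=Z path=0 depth=1 children=['C', 'I'] left=[] right=[] parent=W
Step 2 (set H): focus=H path=0 depth=1 children=['C', 'I'] left=[] right=[] parent=W
Step 3 (set M): focus=M path=0 depth=1 children=['C', 'I'] left=[] right=[] parent=W

Answer: W(M(C(F(L) Y) I))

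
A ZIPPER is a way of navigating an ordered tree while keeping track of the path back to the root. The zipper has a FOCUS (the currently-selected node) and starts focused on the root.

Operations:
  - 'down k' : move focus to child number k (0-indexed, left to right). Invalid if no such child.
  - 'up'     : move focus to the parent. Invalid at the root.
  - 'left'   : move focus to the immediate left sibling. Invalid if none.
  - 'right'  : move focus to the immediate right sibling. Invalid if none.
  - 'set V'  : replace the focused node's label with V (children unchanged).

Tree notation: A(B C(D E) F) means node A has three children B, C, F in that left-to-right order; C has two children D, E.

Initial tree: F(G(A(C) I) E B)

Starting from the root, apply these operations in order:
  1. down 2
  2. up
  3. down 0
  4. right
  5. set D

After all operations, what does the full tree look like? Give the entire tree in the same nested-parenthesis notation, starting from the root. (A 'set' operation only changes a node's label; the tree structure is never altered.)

Step 1 (down 2): focus=B path=2 depth=1 children=[] left=['G', 'E'] right=[] parent=F
Step 2 (up): focus=F path=root depth=0 children=['G', 'E', 'B'] (at root)
Step 3 (down 0): focus=G path=0 depth=1 children=['A', 'I'] left=[] right=['E', 'B'] parent=F
Step 4 (right): focus=E path=1 depth=1 children=[] left=['G'] right=['B'] parent=F
Step 5 (set D): focus=D path=1 depth=1 children=[] left=['G'] right=['B'] parent=F

Answer: F(G(A(C) I) D B)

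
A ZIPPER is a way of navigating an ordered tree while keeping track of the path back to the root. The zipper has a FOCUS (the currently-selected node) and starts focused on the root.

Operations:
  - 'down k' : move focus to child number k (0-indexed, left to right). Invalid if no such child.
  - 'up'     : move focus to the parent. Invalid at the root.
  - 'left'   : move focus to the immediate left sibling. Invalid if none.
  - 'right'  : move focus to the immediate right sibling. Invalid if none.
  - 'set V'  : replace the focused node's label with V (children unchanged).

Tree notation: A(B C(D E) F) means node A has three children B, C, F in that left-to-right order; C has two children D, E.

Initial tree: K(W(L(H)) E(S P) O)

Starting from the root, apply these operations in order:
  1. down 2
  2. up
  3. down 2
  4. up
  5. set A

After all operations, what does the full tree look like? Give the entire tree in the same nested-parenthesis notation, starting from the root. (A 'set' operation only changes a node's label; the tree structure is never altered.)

Step 1 (down 2): focus=O path=2 depth=1 children=[] left=['W', 'E'] right=[] parent=K
Step 2 (up): focus=K path=root depth=0 children=['W', 'E', 'O'] (at root)
Step 3 (down 2): focus=O path=2 depth=1 children=[] left=['W', 'E'] right=[] parent=K
Step 4 (up): focus=K path=root depth=0 children=['W', 'E', 'O'] (at root)
Step 5 (set A): focus=A path=root depth=0 children=['W', 'E', 'O'] (at root)

Answer: A(W(L(H)) E(S P) O)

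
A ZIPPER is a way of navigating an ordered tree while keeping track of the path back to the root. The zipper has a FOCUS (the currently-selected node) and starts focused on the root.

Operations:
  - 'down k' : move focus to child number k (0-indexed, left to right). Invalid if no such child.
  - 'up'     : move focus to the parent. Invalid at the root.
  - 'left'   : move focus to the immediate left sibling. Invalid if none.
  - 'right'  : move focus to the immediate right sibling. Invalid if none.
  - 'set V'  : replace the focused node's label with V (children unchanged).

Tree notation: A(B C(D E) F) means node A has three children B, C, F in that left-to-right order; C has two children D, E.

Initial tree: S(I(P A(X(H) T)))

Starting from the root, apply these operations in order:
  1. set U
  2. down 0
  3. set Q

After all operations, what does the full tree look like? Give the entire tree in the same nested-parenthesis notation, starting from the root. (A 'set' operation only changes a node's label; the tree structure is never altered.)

Answer: U(Q(P A(X(H) T)))

Derivation:
Step 1 (set U): focus=U path=root depth=0 children=['I'] (at root)
Step 2 (down 0): focus=I path=0 depth=1 children=['P', 'A'] left=[] right=[] parent=U
Step 3 (set Q): focus=Q path=0 depth=1 children=['P', 'A'] left=[] right=[] parent=U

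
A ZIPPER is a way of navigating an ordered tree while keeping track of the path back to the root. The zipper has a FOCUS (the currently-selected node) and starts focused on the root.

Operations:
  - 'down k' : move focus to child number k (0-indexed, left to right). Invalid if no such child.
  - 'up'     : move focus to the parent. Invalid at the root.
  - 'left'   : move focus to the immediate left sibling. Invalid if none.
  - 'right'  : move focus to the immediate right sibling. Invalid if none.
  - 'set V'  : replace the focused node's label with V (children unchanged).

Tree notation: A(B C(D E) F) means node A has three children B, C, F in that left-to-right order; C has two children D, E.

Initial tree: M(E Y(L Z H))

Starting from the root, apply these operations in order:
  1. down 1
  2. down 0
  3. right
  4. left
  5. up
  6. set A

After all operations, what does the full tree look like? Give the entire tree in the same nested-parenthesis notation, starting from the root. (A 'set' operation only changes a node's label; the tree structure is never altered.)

Answer: M(E A(L Z H))

Derivation:
Step 1 (down 1): focus=Y path=1 depth=1 children=['L', 'Z', 'H'] left=['E'] right=[] parent=M
Step 2 (down 0): focus=L path=1/0 depth=2 children=[] left=[] right=['Z', 'H'] parent=Y
Step 3 (right): focus=Z path=1/1 depth=2 children=[] left=['L'] right=['H'] parent=Y
Step 4 (left): focus=L path=1/0 depth=2 children=[] left=[] right=['Z', 'H'] parent=Y
Step 5 (up): focus=Y path=1 depth=1 children=['L', 'Z', 'H'] left=['E'] right=[] parent=M
Step 6 (set A): focus=A path=1 depth=1 children=['L', 'Z', 'H'] left=['E'] right=[] parent=M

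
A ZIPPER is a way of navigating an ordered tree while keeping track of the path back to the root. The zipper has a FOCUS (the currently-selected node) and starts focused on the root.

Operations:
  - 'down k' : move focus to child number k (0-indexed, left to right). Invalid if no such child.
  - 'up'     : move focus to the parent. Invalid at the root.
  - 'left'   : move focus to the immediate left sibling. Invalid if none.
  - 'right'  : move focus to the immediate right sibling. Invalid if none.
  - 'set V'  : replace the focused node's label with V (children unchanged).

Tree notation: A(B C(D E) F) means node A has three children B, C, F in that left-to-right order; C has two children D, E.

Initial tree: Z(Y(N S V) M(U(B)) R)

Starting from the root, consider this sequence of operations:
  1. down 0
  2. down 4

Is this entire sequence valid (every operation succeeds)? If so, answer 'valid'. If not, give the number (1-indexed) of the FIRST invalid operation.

Step 1 (down 0): focus=Y path=0 depth=1 children=['N', 'S', 'V'] left=[] right=['M', 'R'] parent=Z
Step 2 (down 4): INVALID

Answer: 2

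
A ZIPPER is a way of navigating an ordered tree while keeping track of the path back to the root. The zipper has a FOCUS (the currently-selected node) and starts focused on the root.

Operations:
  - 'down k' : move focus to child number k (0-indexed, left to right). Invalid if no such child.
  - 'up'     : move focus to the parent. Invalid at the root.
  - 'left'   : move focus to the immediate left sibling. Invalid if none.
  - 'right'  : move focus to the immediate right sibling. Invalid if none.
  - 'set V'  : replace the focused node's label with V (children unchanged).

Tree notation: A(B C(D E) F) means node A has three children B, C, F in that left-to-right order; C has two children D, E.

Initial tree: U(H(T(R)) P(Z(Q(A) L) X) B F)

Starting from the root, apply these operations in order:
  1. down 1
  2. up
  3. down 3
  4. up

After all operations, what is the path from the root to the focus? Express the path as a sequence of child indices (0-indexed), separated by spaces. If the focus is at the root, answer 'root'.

Step 1 (down 1): focus=P path=1 depth=1 children=['Z', 'X'] left=['H'] right=['B', 'F'] parent=U
Step 2 (up): focus=U path=root depth=0 children=['H', 'P', 'B', 'F'] (at root)
Step 3 (down 3): focus=F path=3 depth=1 children=[] left=['H', 'P', 'B'] right=[] parent=U
Step 4 (up): focus=U path=root depth=0 children=['H', 'P', 'B', 'F'] (at root)

Answer: root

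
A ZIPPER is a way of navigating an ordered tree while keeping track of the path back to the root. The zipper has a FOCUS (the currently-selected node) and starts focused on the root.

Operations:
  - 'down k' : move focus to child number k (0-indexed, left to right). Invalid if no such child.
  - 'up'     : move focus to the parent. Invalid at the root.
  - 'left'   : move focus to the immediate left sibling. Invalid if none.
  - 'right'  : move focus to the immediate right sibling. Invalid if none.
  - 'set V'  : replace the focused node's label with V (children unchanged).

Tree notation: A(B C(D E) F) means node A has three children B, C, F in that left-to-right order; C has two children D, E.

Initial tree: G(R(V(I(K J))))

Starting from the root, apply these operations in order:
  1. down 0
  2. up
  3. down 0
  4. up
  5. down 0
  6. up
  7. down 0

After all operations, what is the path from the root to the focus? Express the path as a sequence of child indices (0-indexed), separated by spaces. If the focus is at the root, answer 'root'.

Answer: 0

Derivation:
Step 1 (down 0): focus=R path=0 depth=1 children=['V'] left=[] right=[] parent=G
Step 2 (up): focus=G path=root depth=0 children=['R'] (at root)
Step 3 (down 0): focus=R path=0 depth=1 children=['V'] left=[] right=[] parent=G
Step 4 (up): focus=G path=root depth=0 children=['R'] (at root)
Step 5 (down 0): focus=R path=0 depth=1 children=['V'] left=[] right=[] parent=G
Step 6 (up): focus=G path=root depth=0 children=['R'] (at root)
Step 7 (down 0): focus=R path=0 depth=1 children=['V'] left=[] right=[] parent=G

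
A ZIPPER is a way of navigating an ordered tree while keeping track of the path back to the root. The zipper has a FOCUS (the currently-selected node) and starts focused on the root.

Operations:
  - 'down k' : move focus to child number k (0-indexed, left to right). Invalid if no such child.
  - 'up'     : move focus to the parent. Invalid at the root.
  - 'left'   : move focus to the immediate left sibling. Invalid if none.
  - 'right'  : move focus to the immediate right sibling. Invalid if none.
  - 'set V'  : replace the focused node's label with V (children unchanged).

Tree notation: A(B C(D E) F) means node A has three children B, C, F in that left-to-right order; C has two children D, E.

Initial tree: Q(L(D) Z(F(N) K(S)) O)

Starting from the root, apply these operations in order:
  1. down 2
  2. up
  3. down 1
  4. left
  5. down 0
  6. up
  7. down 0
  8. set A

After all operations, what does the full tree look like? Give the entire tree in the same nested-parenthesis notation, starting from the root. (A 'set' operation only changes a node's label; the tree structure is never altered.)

Answer: Q(L(A) Z(F(N) K(S)) O)

Derivation:
Step 1 (down 2): focus=O path=2 depth=1 children=[] left=['L', 'Z'] right=[] parent=Q
Step 2 (up): focus=Q path=root depth=0 children=['L', 'Z', 'O'] (at root)
Step 3 (down 1): focus=Z path=1 depth=1 children=['F', 'K'] left=['L'] right=['O'] parent=Q
Step 4 (left): focus=L path=0 depth=1 children=['D'] left=[] right=['Z', 'O'] parent=Q
Step 5 (down 0): focus=D path=0/0 depth=2 children=[] left=[] right=[] parent=L
Step 6 (up): focus=L path=0 depth=1 children=['D'] left=[] right=['Z', 'O'] parent=Q
Step 7 (down 0): focus=D path=0/0 depth=2 children=[] left=[] right=[] parent=L
Step 8 (set A): focus=A path=0/0 depth=2 children=[] left=[] right=[] parent=L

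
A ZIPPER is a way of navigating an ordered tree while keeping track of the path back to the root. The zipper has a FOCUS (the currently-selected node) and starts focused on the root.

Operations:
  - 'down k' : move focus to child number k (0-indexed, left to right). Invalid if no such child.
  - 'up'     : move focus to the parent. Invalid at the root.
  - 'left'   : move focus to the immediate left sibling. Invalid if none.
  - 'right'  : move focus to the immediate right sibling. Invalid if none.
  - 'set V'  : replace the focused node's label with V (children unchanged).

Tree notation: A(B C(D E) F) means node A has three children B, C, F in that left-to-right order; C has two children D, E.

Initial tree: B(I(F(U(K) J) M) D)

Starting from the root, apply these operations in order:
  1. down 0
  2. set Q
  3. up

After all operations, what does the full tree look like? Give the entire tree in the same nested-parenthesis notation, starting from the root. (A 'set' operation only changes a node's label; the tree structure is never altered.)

Answer: B(Q(F(U(K) J) M) D)

Derivation:
Step 1 (down 0): focus=I path=0 depth=1 children=['F', 'M'] left=[] right=['D'] parent=B
Step 2 (set Q): focus=Q path=0 depth=1 children=['F', 'M'] left=[] right=['D'] parent=B
Step 3 (up): focus=B path=root depth=0 children=['Q', 'D'] (at root)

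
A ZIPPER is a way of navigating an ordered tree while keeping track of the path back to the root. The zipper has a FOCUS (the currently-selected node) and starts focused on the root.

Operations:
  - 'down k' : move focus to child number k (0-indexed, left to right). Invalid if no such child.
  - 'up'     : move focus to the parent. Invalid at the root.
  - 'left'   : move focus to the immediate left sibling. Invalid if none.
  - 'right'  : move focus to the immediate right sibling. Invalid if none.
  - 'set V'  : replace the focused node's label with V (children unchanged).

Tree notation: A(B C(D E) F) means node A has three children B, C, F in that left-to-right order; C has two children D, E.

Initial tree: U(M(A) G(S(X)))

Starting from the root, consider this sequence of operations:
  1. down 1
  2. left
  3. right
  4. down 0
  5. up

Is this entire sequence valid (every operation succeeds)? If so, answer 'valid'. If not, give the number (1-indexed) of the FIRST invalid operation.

Step 1 (down 1): focus=G path=1 depth=1 children=['S'] left=['M'] right=[] parent=U
Step 2 (left): focus=M path=0 depth=1 children=['A'] left=[] right=['G'] parent=U
Step 3 (right): focus=G path=1 depth=1 children=['S'] left=['M'] right=[] parent=U
Step 4 (down 0): focus=S path=1/0 depth=2 children=['X'] left=[] right=[] parent=G
Step 5 (up): focus=G path=1 depth=1 children=['S'] left=['M'] right=[] parent=U

Answer: valid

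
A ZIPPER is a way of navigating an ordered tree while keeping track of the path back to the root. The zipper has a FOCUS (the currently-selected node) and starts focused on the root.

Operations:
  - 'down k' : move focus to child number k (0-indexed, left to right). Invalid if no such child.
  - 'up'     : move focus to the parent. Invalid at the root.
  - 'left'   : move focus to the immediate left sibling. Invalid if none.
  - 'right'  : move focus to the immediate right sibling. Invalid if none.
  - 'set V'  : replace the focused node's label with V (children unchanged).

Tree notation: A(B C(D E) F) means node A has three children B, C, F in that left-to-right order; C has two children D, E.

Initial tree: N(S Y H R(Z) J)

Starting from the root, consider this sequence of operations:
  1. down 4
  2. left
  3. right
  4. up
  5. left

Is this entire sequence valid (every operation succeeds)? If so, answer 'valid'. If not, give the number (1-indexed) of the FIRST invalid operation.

Step 1 (down 4): focus=J path=4 depth=1 children=[] left=['S', 'Y', 'H', 'R'] right=[] parent=N
Step 2 (left): focus=R path=3 depth=1 children=['Z'] left=['S', 'Y', 'H'] right=['J'] parent=N
Step 3 (right): focus=J path=4 depth=1 children=[] left=['S', 'Y', 'H', 'R'] right=[] parent=N
Step 4 (up): focus=N path=root depth=0 children=['S', 'Y', 'H', 'R', 'J'] (at root)
Step 5 (left): INVALID

Answer: 5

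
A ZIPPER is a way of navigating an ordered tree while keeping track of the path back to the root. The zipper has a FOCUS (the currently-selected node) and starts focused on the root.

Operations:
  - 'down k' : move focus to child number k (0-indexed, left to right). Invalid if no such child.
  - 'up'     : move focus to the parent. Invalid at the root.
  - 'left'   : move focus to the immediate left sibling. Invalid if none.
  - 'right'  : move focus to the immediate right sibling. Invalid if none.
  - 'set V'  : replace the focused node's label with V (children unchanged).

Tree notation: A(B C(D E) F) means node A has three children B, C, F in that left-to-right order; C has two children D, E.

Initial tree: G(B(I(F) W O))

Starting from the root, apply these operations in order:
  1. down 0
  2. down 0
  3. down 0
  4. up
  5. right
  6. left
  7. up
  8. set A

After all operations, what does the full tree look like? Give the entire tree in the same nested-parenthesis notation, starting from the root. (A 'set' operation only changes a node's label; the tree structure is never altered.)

Answer: G(A(I(F) W O))

Derivation:
Step 1 (down 0): focus=B path=0 depth=1 children=['I', 'W', 'O'] left=[] right=[] parent=G
Step 2 (down 0): focus=I path=0/0 depth=2 children=['F'] left=[] right=['W', 'O'] parent=B
Step 3 (down 0): focus=F path=0/0/0 depth=3 children=[] left=[] right=[] parent=I
Step 4 (up): focus=I path=0/0 depth=2 children=['F'] left=[] right=['W', 'O'] parent=B
Step 5 (right): focus=W path=0/1 depth=2 children=[] left=['I'] right=['O'] parent=B
Step 6 (left): focus=I path=0/0 depth=2 children=['F'] left=[] right=['W', 'O'] parent=B
Step 7 (up): focus=B path=0 depth=1 children=['I', 'W', 'O'] left=[] right=[] parent=G
Step 8 (set A): focus=A path=0 depth=1 children=['I', 'W', 'O'] left=[] right=[] parent=G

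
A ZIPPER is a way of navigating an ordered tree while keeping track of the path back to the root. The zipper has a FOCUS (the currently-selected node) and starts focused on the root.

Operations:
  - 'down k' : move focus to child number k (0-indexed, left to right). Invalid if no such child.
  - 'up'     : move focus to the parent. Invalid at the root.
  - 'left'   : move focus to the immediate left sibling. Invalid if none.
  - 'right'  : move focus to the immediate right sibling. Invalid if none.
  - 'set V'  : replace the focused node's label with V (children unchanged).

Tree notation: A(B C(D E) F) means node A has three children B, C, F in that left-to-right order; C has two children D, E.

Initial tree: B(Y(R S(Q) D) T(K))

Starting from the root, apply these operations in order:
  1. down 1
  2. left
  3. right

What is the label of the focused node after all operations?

Step 1 (down 1): focus=T path=1 depth=1 children=['K'] left=['Y'] right=[] parent=B
Step 2 (left): focus=Y path=0 depth=1 children=['R', 'S', 'D'] left=[] right=['T'] parent=B
Step 3 (right): focus=T path=1 depth=1 children=['K'] left=['Y'] right=[] parent=B

Answer: T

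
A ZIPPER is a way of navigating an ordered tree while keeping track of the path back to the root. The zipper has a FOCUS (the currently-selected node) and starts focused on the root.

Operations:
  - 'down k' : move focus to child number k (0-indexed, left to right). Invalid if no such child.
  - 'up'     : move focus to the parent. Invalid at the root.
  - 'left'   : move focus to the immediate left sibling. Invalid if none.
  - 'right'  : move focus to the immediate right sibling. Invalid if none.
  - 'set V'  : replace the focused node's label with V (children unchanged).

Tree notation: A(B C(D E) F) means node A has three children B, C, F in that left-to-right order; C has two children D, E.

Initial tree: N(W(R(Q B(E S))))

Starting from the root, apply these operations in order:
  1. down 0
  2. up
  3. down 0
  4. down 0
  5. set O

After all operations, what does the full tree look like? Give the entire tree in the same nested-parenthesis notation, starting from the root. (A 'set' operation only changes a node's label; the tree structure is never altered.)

Answer: N(W(O(Q B(E S))))

Derivation:
Step 1 (down 0): focus=W path=0 depth=1 children=['R'] left=[] right=[] parent=N
Step 2 (up): focus=N path=root depth=0 children=['W'] (at root)
Step 3 (down 0): focus=W path=0 depth=1 children=['R'] left=[] right=[] parent=N
Step 4 (down 0): focus=R path=0/0 depth=2 children=['Q', 'B'] left=[] right=[] parent=W
Step 5 (set O): focus=O path=0/0 depth=2 children=['Q', 'B'] left=[] right=[] parent=W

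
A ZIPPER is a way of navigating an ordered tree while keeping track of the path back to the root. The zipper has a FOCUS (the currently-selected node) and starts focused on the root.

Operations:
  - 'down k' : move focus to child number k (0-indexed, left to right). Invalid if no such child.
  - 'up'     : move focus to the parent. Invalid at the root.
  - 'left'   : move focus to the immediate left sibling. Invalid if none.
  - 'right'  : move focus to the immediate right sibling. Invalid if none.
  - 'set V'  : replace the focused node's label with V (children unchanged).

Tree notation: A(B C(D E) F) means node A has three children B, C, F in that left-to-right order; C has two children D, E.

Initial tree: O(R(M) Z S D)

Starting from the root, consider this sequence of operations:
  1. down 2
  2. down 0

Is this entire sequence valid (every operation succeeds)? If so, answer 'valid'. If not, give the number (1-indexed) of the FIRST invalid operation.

Answer: 2

Derivation:
Step 1 (down 2): focus=S path=2 depth=1 children=[] left=['R', 'Z'] right=['D'] parent=O
Step 2 (down 0): INVALID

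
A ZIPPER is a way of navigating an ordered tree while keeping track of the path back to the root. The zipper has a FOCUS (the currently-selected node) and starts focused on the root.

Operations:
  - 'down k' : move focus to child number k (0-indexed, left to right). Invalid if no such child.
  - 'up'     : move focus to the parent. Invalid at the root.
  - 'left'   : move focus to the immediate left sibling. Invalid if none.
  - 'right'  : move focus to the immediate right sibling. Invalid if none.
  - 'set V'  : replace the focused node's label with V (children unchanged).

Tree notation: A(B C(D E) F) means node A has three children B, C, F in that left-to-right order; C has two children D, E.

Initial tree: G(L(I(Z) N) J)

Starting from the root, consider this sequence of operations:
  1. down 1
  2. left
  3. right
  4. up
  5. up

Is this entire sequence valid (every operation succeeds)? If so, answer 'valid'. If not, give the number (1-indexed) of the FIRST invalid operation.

Step 1 (down 1): focus=J path=1 depth=1 children=[] left=['L'] right=[] parent=G
Step 2 (left): focus=L path=0 depth=1 children=['I', 'N'] left=[] right=['J'] parent=G
Step 3 (right): focus=J path=1 depth=1 children=[] left=['L'] right=[] parent=G
Step 4 (up): focus=G path=root depth=0 children=['L', 'J'] (at root)
Step 5 (up): INVALID

Answer: 5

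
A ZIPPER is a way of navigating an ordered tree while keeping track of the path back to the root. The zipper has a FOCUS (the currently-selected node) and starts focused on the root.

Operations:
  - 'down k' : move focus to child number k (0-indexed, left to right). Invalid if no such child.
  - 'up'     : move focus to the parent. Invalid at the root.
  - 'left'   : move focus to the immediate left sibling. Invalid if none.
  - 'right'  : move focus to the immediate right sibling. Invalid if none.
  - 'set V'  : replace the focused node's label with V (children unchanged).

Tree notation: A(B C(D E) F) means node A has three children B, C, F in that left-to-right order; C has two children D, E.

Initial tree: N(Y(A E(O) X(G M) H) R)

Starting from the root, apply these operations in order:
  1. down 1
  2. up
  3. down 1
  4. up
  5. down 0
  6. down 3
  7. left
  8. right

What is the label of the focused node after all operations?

Answer: H

Derivation:
Step 1 (down 1): focus=R path=1 depth=1 children=[] left=['Y'] right=[] parent=N
Step 2 (up): focus=N path=root depth=0 children=['Y', 'R'] (at root)
Step 3 (down 1): focus=R path=1 depth=1 children=[] left=['Y'] right=[] parent=N
Step 4 (up): focus=N path=root depth=0 children=['Y', 'R'] (at root)
Step 5 (down 0): focus=Y path=0 depth=1 children=['A', 'E', 'X', 'H'] left=[] right=['R'] parent=N
Step 6 (down 3): focus=H path=0/3 depth=2 children=[] left=['A', 'E', 'X'] right=[] parent=Y
Step 7 (left): focus=X path=0/2 depth=2 children=['G', 'M'] left=['A', 'E'] right=['H'] parent=Y
Step 8 (right): focus=H path=0/3 depth=2 children=[] left=['A', 'E', 'X'] right=[] parent=Y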